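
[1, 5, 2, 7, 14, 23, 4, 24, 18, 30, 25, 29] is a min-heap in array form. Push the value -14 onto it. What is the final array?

append -14 at index 12 → [1, 5, 2, 7, 14, 23, 4, 24, 18, 30, 25, 29, -14]
-14 < parent 23 at index 5, swap → [1, 5, 2, 7, 14, -14, 4, 24, 18, 30, 25, 29, 23]
-14 < parent 2 at index 2, swap → [1, 5, -14, 7, 14, 2, 4, 24, 18, 30, 25, 29, 23]
-14 < parent 1 at index 0, swap → [-14, 5, 1, 7, 14, 2, 4, 24, 18, 30, 25, 29, 23]

[-14, 5, 1, 7, 14, 2, 4, 24, 18, 30, 25, 29, 23]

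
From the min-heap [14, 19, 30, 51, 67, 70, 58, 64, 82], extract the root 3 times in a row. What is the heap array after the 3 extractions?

extract-min #1 returns 14:
  remove root 14; move last element 82 to root → [82, 19, 30, 51, 67, 70, 58, 64]
  82 vs smaller child 19 at index 1, swap → [19, 82, 30, 51, 67, 70, 58, 64]
  82 vs smaller child 51 at index 3, swap → [19, 51, 30, 82, 67, 70, 58, 64]
  82 vs only child 64 at index 7, swap → [19, 51, 30, 64, 67, 70, 58, 82]
extract-min #2 returns 19:
  remove root 19; move last element 82 to root → [82, 51, 30, 64, 67, 70, 58]
  82 vs smaller child 30 at index 2, swap → [30, 51, 82, 64, 67, 70, 58]
  82 vs smaller child 58 at index 6, swap → [30, 51, 58, 64, 67, 70, 82]
extract-min #3 returns 30:
  remove root 30; move last element 82 to root → [82, 51, 58, 64, 67, 70]
  82 vs smaller child 51 at index 1, swap → [51, 82, 58, 64, 67, 70]
  82 vs smaller child 64 at index 3, swap → [51, 64, 58, 82, 67, 70]

[51, 64, 58, 82, 67, 70]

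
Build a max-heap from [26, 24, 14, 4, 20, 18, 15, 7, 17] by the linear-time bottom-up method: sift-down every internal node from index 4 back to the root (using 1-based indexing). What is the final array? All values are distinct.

[26, 24, 18, 17, 20, 14, 15, 7, 4]

sift down from index 4:
  4 vs larger child 17 at index 9, swap → [26, 24, 14, 17, 20, 18, 15, 7, 4]
sift down from index 3:
  14 vs larger child 18 at index 6, swap → [26, 24, 18, 17, 20, 14, 15, 7, 4]
sift down from index 2: already satisfies heap property
sift down from index 1: already satisfies heap property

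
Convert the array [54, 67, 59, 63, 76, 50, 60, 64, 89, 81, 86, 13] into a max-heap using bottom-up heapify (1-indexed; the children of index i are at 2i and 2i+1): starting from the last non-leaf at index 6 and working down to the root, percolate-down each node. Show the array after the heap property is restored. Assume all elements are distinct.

[89, 86, 60, 67, 81, 50, 59, 64, 63, 54, 76, 13]

sift down from index 6: already satisfies heap property
sift down from index 5:
  76 vs larger child 86 at index 11, swap → [54, 67, 59, 63, 86, 50, 60, 64, 89, 81, 76, 13]
sift down from index 4:
  63 vs larger child 89 at index 9, swap → [54, 67, 59, 89, 86, 50, 60, 64, 63, 81, 76, 13]
sift down from index 3:
  59 vs larger child 60 at index 7, swap → [54, 67, 60, 89, 86, 50, 59, 64, 63, 81, 76, 13]
sift down from index 2:
  67 vs larger child 89 at index 4, swap → [54, 89, 60, 67, 86, 50, 59, 64, 63, 81, 76, 13]
sift down from index 1:
  54 vs larger child 89 at index 2, swap → [89, 54, 60, 67, 86, 50, 59, 64, 63, 81, 76, 13]
  54 vs larger child 86 at index 5, swap → [89, 86, 60, 67, 54, 50, 59, 64, 63, 81, 76, 13]
  54 vs larger child 81 at index 10, swap → [89, 86, 60, 67, 81, 50, 59, 64, 63, 54, 76, 13]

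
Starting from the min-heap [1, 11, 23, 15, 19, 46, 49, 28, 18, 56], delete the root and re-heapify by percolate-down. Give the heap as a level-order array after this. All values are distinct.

remove root 1; move last element 56 to root → [56, 11, 23, 15, 19, 46, 49, 28, 18]
56 vs smaller child 11 at index 1, swap → [11, 56, 23, 15, 19, 46, 49, 28, 18]
56 vs smaller child 15 at index 3, swap → [11, 15, 23, 56, 19, 46, 49, 28, 18]
56 vs smaller child 18 at index 8, swap → [11, 15, 23, 18, 19, 46, 49, 28, 56]

[11, 15, 23, 18, 19, 46, 49, 28, 56]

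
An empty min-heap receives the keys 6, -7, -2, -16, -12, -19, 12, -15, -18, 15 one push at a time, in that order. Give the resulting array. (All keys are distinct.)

[-19, -18, -16, -15, -7, -2, 12, 6, -12, 15]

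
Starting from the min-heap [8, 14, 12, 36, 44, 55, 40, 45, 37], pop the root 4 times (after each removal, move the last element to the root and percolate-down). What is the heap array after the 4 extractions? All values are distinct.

extract-min #1 returns 8:
  remove root 8; move last element 37 to root → [37, 14, 12, 36, 44, 55, 40, 45]
  37 vs smaller child 12 at index 2, swap → [12, 14, 37, 36, 44, 55, 40, 45]
extract-min #2 returns 12:
  remove root 12; move last element 45 to root → [45, 14, 37, 36, 44, 55, 40]
  45 vs smaller child 14 at index 1, swap → [14, 45, 37, 36, 44, 55, 40]
  45 vs smaller child 36 at index 3, swap → [14, 36, 37, 45, 44, 55, 40]
extract-min #3 returns 14:
  remove root 14; move last element 40 to root → [40, 36, 37, 45, 44, 55]
  40 vs smaller child 36 at index 1, swap → [36, 40, 37, 45, 44, 55]
extract-min #4 returns 36:
  remove root 36; move last element 55 to root → [55, 40, 37, 45, 44]
  55 vs smaller child 37 at index 2, swap → [37, 40, 55, 45, 44]

[37, 40, 55, 45, 44]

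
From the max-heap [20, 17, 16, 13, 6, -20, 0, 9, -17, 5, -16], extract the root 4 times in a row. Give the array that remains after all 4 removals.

[9, 6, 5, -16, -17, -20, 0]

extract-max #1 returns 20:
  remove root 20; move last element -16 to root → [-16, 17, 16, 13, 6, -20, 0, 9, -17, 5]
  -16 vs larger child 17 at index 1, swap → [17, -16, 16, 13, 6, -20, 0, 9, -17, 5]
  -16 vs larger child 13 at index 3, swap → [17, 13, 16, -16, 6, -20, 0, 9, -17, 5]
  -16 vs larger child 9 at index 7, swap → [17, 13, 16, 9, 6, -20, 0, -16, -17, 5]
extract-max #2 returns 17:
  remove root 17; move last element 5 to root → [5, 13, 16, 9, 6, -20, 0, -16, -17]
  5 vs larger child 16 at index 2, swap → [16, 13, 5, 9, 6, -20, 0, -16, -17]
extract-max #3 returns 16:
  remove root 16; move last element -17 to root → [-17, 13, 5, 9, 6, -20, 0, -16]
  -17 vs larger child 13 at index 1, swap → [13, -17, 5, 9, 6, -20, 0, -16]
  -17 vs larger child 9 at index 3, swap → [13, 9, 5, -17, 6, -20, 0, -16]
  -17 vs only child -16 at index 7, swap → [13, 9, 5, -16, 6, -20, 0, -17]
extract-max #4 returns 13:
  remove root 13; move last element -17 to root → [-17, 9, 5, -16, 6, -20, 0]
  -17 vs larger child 9 at index 1, swap → [9, -17, 5, -16, 6, -20, 0]
  -17 vs larger child 6 at index 4, swap → [9, 6, 5, -16, -17, -20, 0]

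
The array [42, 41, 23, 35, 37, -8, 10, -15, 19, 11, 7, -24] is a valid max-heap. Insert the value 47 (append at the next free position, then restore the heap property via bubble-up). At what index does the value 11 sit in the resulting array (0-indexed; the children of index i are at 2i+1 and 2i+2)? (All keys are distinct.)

append 47 at index 12 → [42, 41, 23, 35, 37, -8, 10, -15, 19, 11, 7, -24, 47]
47 > parent -8 at index 5, swap → [42, 41, 23, 35, 37, 47, 10, -15, 19, 11, 7, -24, -8]
47 > parent 23 at index 2, swap → [42, 41, 47, 35, 37, 23, 10, -15, 19, 11, 7, -24, -8]
47 > parent 42 at index 0, swap → [47, 41, 42, 35, 37, 23, 10, -15, 19, 11, 7, -24, -8]
resulting array: [47, 41, 42, 35, 37, 23, 10, -15, 19, 11, 7, -24, -8]

9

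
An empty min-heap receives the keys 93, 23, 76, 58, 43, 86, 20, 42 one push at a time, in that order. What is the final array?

[20, 42, 23, 43, 58, 86, 76, 93]

Insert 93:
  append 93 at index 0 → [93] (no swap needed)
Insert 23:
  append 23 at index 1 → [93, 23]
  23 < parent 93 at index 0, swap → [23, 93]
Insert 76:
  append 76 at index 2 → [23, 93, 76] (no swap needed)
Insert 58:
  append 58 at index 3 → [23, 93, 76, 58]
  58 < parent 93 at index 1, swap → [23, 58, 76, 93]
Insert 43:
  append 43 at index 4 → [23, 58, 76, 93, 43]
  43 < parent 58 at index 1, swap → [23, 43, 76, 93, 58]
Insert 86:
  append 86 at index 5 → [23, 43, 76, 93, 58, 86] (no swap needed)
Insert 20:
  append 20 at index 6 → [23, 43, 76, 93, 58, 86, 20]
  20 < parent 76 at index 2, swap → [23, 43, 20, 93, 58, 86, 76]
  20 < parent 23 at index 0, swap → [20, 43, 23, 93, 58, 86, 76]
Insert 42:
  append 42 at index 7 → [20, 43, 23, 93, 58, 86, 76, 42]
  42 < parent 93 at index 3, swap → [20, 43, 23, 42, 58, 86, 76, 93]
  42 < parent 43 at index 1, swap → [20, 42, 23, 43, 58, 86, 76, 93]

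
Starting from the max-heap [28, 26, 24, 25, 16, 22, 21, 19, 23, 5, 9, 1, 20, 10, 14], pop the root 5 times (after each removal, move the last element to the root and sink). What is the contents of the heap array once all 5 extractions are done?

[22, 19, 21, 14, 16, 20, 9, 10, 1, 5]

extract-max #1 returns 28:
  remove root 28; move last element 14 to root → [14, 26, 24, 25, 16, 22, 21, 19, 23, 5, 9, 1, 20, 10]
  14 vs larger child 26 at index 1, swap → [26, 14, 24, 25, 16, 22, 21, 19, 23, 5, 9, 1, 20, 10]
  14 vs larger child 25 at index 3, swap → [26, 25, 24, 14, 16, 22, 21, 19, 23, 5, 9, 1, 20, 10]
  14 vs larger child 23 at index 8, swap → [26, 25, 24, 23, 16, 22, 21, 19, 14, 5, 9, 1, 20, 10]
extract-max #2 returns 26:
  remove root 26; move last element 10 to root → [10, 25, 24, 23, 16, 22, 21, 19, 14, 5, 9, 1, 20]
  10 vs larger child 25 at index 1, swap → [25, 10, 24, 23, 16, 22, 21, 19, 14, 5, 9, 1, 20]
  10 vs larger child 23 at index 3, swap → [25, 23, 24, 10, 16, 22, 21, 19, 14, 5, 9, 1, 20]
  10 vs larger child 19 at index 7, swap → [25, 23, 24, 19, 16, 22, 21, 10, 14, 5, 9, 1, 20]
extract-max #3 returns 25:
  remove root 25; move last element 20 to root → [20, 23, 24, 19, 16, 22, 21, 10, 14, 5, 9, 1]
  20 vs larger child 24 at index 2, swap → [24, 23, 20, 19, 16, 22, 21, 10, 14, 5, 9, 1]
  20 vs larger child 22 at index 5, swap → [24, 23, 22, 19, 16, 20, 21, 10, 14, 5, 9, 1]
extract-max #4 returns 24:
  remove root 24; move last element 1 to root → [1, 23, 22, 19, 16, 20, 21, 10, 14, 5, 9]
  1 vs larger child 23 at index 1, swap → [23, 1, 22, 19, 16, 20, 21, 10, 14, 5, 9]
  1 vs larger child 19 at index 3, swap → [23, 19, 22, 1, 16, 20, 21, 10, 14, 5, 9]
  1 vs larger child 14 at index 8, swap → [23, 19, 22, 14, 16, 20, 21, 10, 1, 5, 9]
extract-max #5 returns 23:
  remove root 23; move last element 9 to root → [9, 19, 22, 14, 16, 20, 21, 10, 1, 5]
  9 vs larger child 22 at index 2, swap → [22, 19, 9, 14, 16, 20, 21, 10, 1, 5]
  9 vs larger child 21 at index 6, swap → [22, 19, 21, 14, 16, 20, 9, 10, 1, 5]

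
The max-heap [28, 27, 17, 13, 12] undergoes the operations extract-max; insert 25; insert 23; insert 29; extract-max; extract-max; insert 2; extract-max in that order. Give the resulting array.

extract-max → returns 28:
  remove root 28; move last element 12 to root → [12, 27, 17, 13]
  12 vs larger child 27 at index 1, swap → [27, 12, 17, 13]
  12 vs only child 13 at index 3, swap → [27, 13, 17, 12]
insert 25:
  append 25 at index 4 → [27, 13, 17, 12, 25]
  25 > parent 13 at index 1, swap → [27, 25, 17, 12, 13]
insert 23:
  append 23 at index 5 → [27, 25, 17, 12, 13, 23]
  23 > parent 17 at index 2, swap → [27, 25, 23, 12, 13, 17]
insert 29:
  append 29 at index 6 → [27, 25, 23, 12, 13, 17, 29]
  29 > parent 23 at index 2, swap → [27, 25, 29, 12, 13, 17, 23]
  29 > parent 27 at index 0, swap → [29, 25, 27, 12, 13, 17, 23]
extract-max → returns 29:
  remove root 29; move last element 23 to root → [23, 25, 27, 12, 13, 17]
  23 vs larger child 27 at index 2, swap → [27, 25, 23, 12, 13, 17]
extract-max → returns 27:
  remove root 27; move last element 17 to root → [17, 25, 23, 12, 13]
  17 vs larger child 25 at index 1, swap → [25, 17, 23, 12, 13]
insert 2:
  append 2 at index 5 → [25, 17, 23, 12, 13, 2] (no swap needed)
extract-max → returns 25:
  remove root 25; move last element 2 to root → [2, 17, 23, 12, 13]
  2 vs larger child 23 at index 2, swap → [23, 17, 2, 12, 13]

[23, 17, 2, 12, 13]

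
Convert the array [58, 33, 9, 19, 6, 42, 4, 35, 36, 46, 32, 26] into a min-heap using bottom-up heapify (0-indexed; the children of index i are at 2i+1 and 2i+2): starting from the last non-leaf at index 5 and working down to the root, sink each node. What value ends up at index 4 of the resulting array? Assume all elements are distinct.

sift down from index 5:
  42 vs only child 26 at index 11, swap → [58, 33, 9, 19, 6, 26, 4, 35, 36, 46, 32, 42]
sift down from index 4: already satisfies heap property
sift down from index 3: already satisfies heap property
sift down from index 2:
  9 vs smaller child 4 at index 6, swap → [58, 33, 4, 19, 6, 26, 9, 35, 36, 46, 32, 42]
sift down from index 1:
  33 vs smaller child 6 at index 4, swap → [58, 6, 4, 19, 33, 26, 9, 35, 36, 46, 32, 42]
  33 vs smaller child 32 at index 10, swap → [58, 6, 4, 19, 32, 26, 9, 35, 36, 46, 33, 42]
sift down from index 0:
  58 vs smaller child 4 at index 2, swap → [4, 6, 58, 19, 32, 26, 9, 35, 36, 46, 33, 42]
  58 vs smaller child 9 at index 6, swap → [4, 6, 9, 19, 32, 26, 58, 35, 36, 46, 33, 42]
resulting array: [4, 6, 9, 19, 32, 26, 58, 35, 36, 46, 33, 42]

32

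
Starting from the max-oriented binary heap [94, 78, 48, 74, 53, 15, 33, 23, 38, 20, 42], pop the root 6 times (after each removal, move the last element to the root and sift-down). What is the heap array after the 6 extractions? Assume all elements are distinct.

[38, 23, 33, 15, 20]

extract-max #1 returns 94:
  remove root 94; move last element 42 to root → [42, 78, 48, 74, 53, 15, 33, 23, 38, 20]
  42 vs larger child 78 at index 1, swap → [78, 42, 48, 74, 53, 15, 33, 23, 38, 20]
  42 vs larger child 74 at index 3, swap → [78, 74, 48, 42, 53, 15, 33, 23, 38, 20]
extract-max #2 returns 78:
  remove root 78; move last element 20 to root → [20, 74, 48, 42, 53, 15, 33, 23, 38]
  20 vs larger child 74 at index 1, swap → [74, 20, 48, 42, 53, 15, 33, 23, 38]
  20 vs larger child 53 at index 4, swap → [74, 53, 48, 42, 20, 15, 33, 23, 38]
extract-max #3 returns 74:
  remove root 74; move last element 38 to root → [38, 53, 48, 42, 20, 15, 33, 23]
  38 vs larger child 53 at index 1, swap → [53, 38, 48, 42, 20, 15, 33, 23]
  38 vs larger child 42 at index 3, swap → [53, 42, 48, 38, 20, 15, 33, 23]
extract-max #4 returns 53:
  remove root 53; move last element 23 to root → [23, 42, 48, 38, 20, 15, 33]
  23 vs larger child 48 at index 2, swap → [48, 42, 23, 38, 20, 15, 33]
  23 vs larger child 33 at index 6, swap → [48, 42, 33, 38, 20, 15, 23]
extract-max #5 returns 48:
  remove root 48; move last element 23 to root → [23, 42, 33, 38, 20, 15]
  23 vs larger child 42 at index 1, swap → [42, 23, 33, 38, 20, 15]
  23 vs larger child 38 at index 3, swap → [42, 38, 33, 23, 20, 15]
extract-max #6 returns 42:
  remove root 42; move last element 15 to root → [15, 38, 33, 23, 20]
  15 vs larger child 38 at index 1, swap → [38, 15, 33, 23, 20]
  15 vs larger child 23 at index 3, swap → [38, 23, 33, 15, 20]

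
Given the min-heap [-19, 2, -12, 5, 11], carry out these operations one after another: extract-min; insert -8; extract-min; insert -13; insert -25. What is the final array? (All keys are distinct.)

extract-min → returns -19:
  remove root -19; move last element 11 to root → [11, 2, -12, 5]
  11 vs smaller child -12 at index 2, swap → [-12, 2, 11, 5]
insert -8:
  append -8 at index 4 → [-12, 2, 11, 5, -8]
  -8 < parent 2 at index 1, swap → [-12, -8, 11, 5, 2]
extract-min → returns -12:
  remove root -12; move last element 2 to root → [2, -8, 11, 5]
  2 vs smaller child -8 at index 1, swap → [-8, 2, 11, 5]
insert -13:
  append -13 at index 4 → [-8, 2, 11, 5, -13]
  -13 < parent 2 at index 1, swap → [-8, -13, 11, 5, 2]
  -13 < parent -8 at index 0, swap → [-13, -8, 11, 5, 2]
insert -25:
  append -25 at index 5 → [-13, -8, 11, 5, 2, -25]
  -25 < parent 11 at index 2, swap → [-13, -8, -25, 5, 2, 11]
  -25 < parent -13 at index 0, swap → [-25, -8, -13, 5, 2, 11]

[-25, -8, -13, 5, 2, 11]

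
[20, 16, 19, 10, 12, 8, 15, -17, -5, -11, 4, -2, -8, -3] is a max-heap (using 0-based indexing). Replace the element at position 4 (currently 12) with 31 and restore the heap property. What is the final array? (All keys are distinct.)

[31, 20, 19, 10, 16, 8, 15, -17, -5, -11, 4, -2, -8, -3]

set index 4 from 12 to 31 → [20, 16, 19, 10, 31, 8, 15, -17, -5, -11, 4, -2, -8, -3]
31 > parent 16 at index 1, swap → [20, 31, 19, 10, 16, 8, 15, -17, -5, -11, 4, -2, -8, -3]
31 > parent 20 at index 0, swap → [31, 20, 19, 10, 16, 8, 15, -17, -5, -11, 4, -2, -8, -3]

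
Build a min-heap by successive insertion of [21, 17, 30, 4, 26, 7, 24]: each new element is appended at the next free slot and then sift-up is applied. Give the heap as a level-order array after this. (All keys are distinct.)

[4, 17, 7, 21, 26, 30, 24]

Insert 21:
  append 21 at index 0 → [21] (no swap needed)
Insert 17:
  append 17 at index 1 → [21, 17]
  17 < parent 21 at index 0, swap → [17, 21]
Insert 30:
  append 30 at index 2 → [17, 21, 30] (no swap needed)
Insert 4:
  append 4 at index 3 → [17, 21, 30, 4]
  4 < parent 21 at index 1, swap → [17, 4, 30, 21]
  4 < parent 17 at index 0, swap → [4, 17, 30, 21]
Insert 26:
  append 26 at index 4 → [4, 17, 30, 21, 26] (no swap needed)
Insert 7:
  append 7 at index 5 → [4, 17, 30, 21, 26, 7]
  7 < parent 30 at index 2, swap → [4, 17, 7, 21, 26, 30]
Insert 24:
  append 24 at index 6 → [4, 17, 7, 21, 26, 30, 24] (no swap needed)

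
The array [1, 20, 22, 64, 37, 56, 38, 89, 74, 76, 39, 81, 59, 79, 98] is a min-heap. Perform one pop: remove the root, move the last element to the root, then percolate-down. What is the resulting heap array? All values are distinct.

remove root 1; move last element 98 to root → [98, 20, 22, 64, 37, 56, 38, 89, 74, 76, 39, 81, 59, 79]
98 vs smaller child 20 at index 1, swap → [20, 98, 22, 64, 37, 56, 38, 89, 74, 76, 39, 81, 59, 79]
98 vs smaller child 37 at index 4, swap → [20, 37, 22, 64, 98, 56, 38, 89, 74, 76, 39, 81, 59, 79]
98 vs smaller child 39 at index 10, swap → [20, 37, 22, 64, 39, 56, 38, 89, 74, 76, 98, 81, 59, 79]

[20, 37, 22, 64, 39, 56, 38, 89, 74, 76, 98, 81, 59, 79]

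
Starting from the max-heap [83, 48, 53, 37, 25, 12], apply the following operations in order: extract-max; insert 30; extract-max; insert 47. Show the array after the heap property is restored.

[48, 37, 47, 12, 25, 30]

extract-max → returns 83:
  remove root 83; move last element 12 to root → [12, 48, 53, 37, 25]
  12 vs larger child 53 at index 2, swap → [53, 48, 12, 37, 25]
insert 30:
  append 30 at index 5 → [53, 48, 12, 37, 25, 30]
  30 > parent 12 at index 2, swap → [53, 48, 30, 37, 25, 12]
extract-max → returns 53:
  remove root 53; move last element 12 to root → [12, 48, 30, 37, 25]
  12 vs larger child 48 at index 1, swap → [48, 12, 30, 37, 25]
  12 vs larger child 37 at index 3, swap → [48, 37, 30, 12, 25]
insert 47:
  append 47 at index 5 → [48, 37, 30, 12, 25, 47]
  47 > parent 30 at index 2, swap → [48, 37, 47, 12, 25, 30]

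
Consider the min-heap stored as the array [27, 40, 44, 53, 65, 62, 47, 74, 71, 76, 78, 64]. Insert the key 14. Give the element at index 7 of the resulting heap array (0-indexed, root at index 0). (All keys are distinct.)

74

append 14 at index 12 → [27, 40, 44, 53, 65, 62, 47, 74, 71, 76, 78, 64, 14]
14 < parent 62 at index 5, swap → [27, 40, 44, 53, 65, 14, 47, 74, 71, 76, 78, 64, 62]
14 < parent 44 at index 2, swap → [27, 40, 14, 53, 65, 44, 47, 74, 71, 76, 78, 64, 62]
14 < parent 27 at index 0, swap → [14, 40, 27, 53, 65, 44, 47, 74, 71, 76, 78, 64, 62]
resulting array: [14, 40, 27, 53, 65, 44, 47, 74, 71, 76, 78, 64, 62]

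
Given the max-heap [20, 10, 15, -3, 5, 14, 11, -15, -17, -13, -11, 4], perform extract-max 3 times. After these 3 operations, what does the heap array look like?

extract-max #1 returns 20:
  remove root 20; move last element 4 to root → [4, 10, 15, -3, 5, 14, 11, -15, -17, -13, -11]
  4 vs larger child 15 at index 2, swap → [15, 10, 4, -3, 5, 14, 11, -15, -17, -13, -11]
  4 vs larger child 14 at index 5, swap → [15, 10, 14, -3, 5, 4, 11, -15, -17, -13, -11]
extract-max #2 returns 15:
  remove root 15; move last element -11 to root → [-11, 10, 14, -3, 5, 4, 11, -15, -17, -13]
  -11 vs larger child 14 at index 2, swap → [14, 10, -11, -3, 5, 4, 11, -15, -17, -13]
  -11 vs larger child 11 at index 6, swap → [14, 10, 11, -3, 5, 4, -11, -15, -17, -13]
extract-max #3 returns 14:
  remove root 14; move last element -13 to root → [-13, 10, 11, -3, 5, 4, -11, -15, -17]
  -13 vs larger child 11 at index 2, swap → [11, 10, -13, -3, 5, 4, -11, -15, -17]
  -13 vs larger child 4 at index 5, swap → [11, 10, 4, -3, 5, -13, -11, -15, -17]

[11, 10, 4, -3, 5, -13, -11, -15, -17]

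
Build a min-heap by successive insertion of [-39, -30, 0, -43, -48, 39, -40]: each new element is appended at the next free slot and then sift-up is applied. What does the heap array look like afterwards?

Insert -39:
  append -39 at index 0 → [-39] (no swap needed)
Insert -30:
  append -30 at index 1 → [-39, -30] (no swap needed)
Insert 0:
  append 0 at index 2 → [-39, -30, 0] (no swap needed)
Insert -43:
  append -43 at index 3 → [-39, -30, 0, -43]
  -43 < parent -30 at index 1, swap → [-39, -43, 0, -30]
  -43 < parent -39 at index 0, swap → [-43, -39, 0, -30]
Insert -48:
  append -48 at index 4 → [-43, -39, 0, -30, -48]
  -48 < parent -39 at index 1, swap → [-43, -48, 0, -30, -39]
  -48 < parent -43 at index 0, swap → [-48, -43, 0, -30, -39]
Insert 39:
  append 39 at index 5 → [-48, -43, 0, -30, -39, 39] (no swap needed)
Insert -40:
  append -40 at index 6 → [-48, -43, 0, -30, -39, 39, -40]
  -40 < parent 0 at index 2, swap → [-48, -43, -40, -30, -39, 39, 0]

[-48, -43, -40, -30, -39, 39, 0]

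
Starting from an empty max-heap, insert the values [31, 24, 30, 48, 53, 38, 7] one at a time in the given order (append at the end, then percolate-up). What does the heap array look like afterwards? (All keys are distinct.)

Insert 31:
  append 31 at index 0 → [31] (no swap needed)
Insert 24:
  append 24 at index 1 → [31, 24] (no swap needed)
Insert 30:
  append 30 at index 2 → [31, 24, 30] (no swap needed)
Insert 48:
  append 48 at index 3 → [31, 24, 30, 48]
  48 > parent 24 at index 1, swap → [31, 48, 30, 24]
  48 > parent 31 at index 0, swap → [48, 31, 30, 24]
Insert 53:
  append 53 at index 4 → [48, 31, 30, 24, 53]
  53 > parent 31 at index 1, swap → [48, 53, 30, 24, 31]
  53 > parent 48 at index 0, swap → [53, 48, 30, 24, 31]
Insert 38:
  append 38 at index 5 → [53, 48, 30, 24, 31, 38]
  38 > parent 30 at index 2, swap → [53, 48, 38, 24, 31, 30]
Insert 7:
  append 7 at index 6 → [53, 48, 38, 24, 31, 30, 7] (no swap needed)

[53, 48, 38, 24, 31, 30, 7]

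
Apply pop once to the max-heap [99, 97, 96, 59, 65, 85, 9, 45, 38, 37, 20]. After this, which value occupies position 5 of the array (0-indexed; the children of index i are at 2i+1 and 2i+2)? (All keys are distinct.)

remove root 99; move last element 20 to root → [20, 97, 96, 59, 65, 85, 9, 45, 38, 37]
20 vs larger child 97 at index 1, swap → [97, 20, 96, 59, 65, 85, 9, 45, 38, 37]
20 vs larger child 65 at index 4, swap → [97, 65, 96, 59, 20, 85, 9, 45, 38, 37]
20 vs only child 37 at index 9, swap → [97, 65, 96, 59, 37, 85, 9, 45, 38, 20]
resulting array: [97, 65, 96, 59, 37, 85, 9, 45, 38, 20]

85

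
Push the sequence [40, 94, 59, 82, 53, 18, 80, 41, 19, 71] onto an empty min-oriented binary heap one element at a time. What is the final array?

[18, 19, 40, 41, 71, 59, 80, 94, 53, 82]

Insert 40:
  append 40 at index 0 → [40] (no swap needed)
Insert 94:
  append 94 at index 1 → [40, 94] (no swap needed)
Insert 59:
  append 59 at index 2 → [40, 94, 59] (no swap needed)
Insert 82:
  append 82 at index 3 → [40, 94, 59, 82]
  82 < parent 94 at index 1, swap → [40, 82, 59, 94]
Insert 53:
  append 53 at index 4 → [40, 82, 59, 94, 53]
  53 < parent 82 at index 1, swap → [40, 53, 59, 94, 82]
Insert 18:
  append 18 at index 5 → [40, 53, 59, 94, 82, 18]
  18 < parent 59 at index 2, swap → [40, 53, 18, 94, 82, 59]
  18 < parent 40 at index 0, swap → [18, 53, 40, 94, 82, 59]
Insert 80:
  append 80 at index 6 → [18, 53, 40, 94, 82, 59, 80] (no swap needed)
Insert 41:
  append 41 at index 7 → [18, 53, 40, 94, 82, 59, 80, 41]
  41 < parent 94 at index 3, swap → [18, 53, 40, 41, 82, 59, 80, 94]
  41 < parent 53 at index 1, swap → [18, 41, 40, 53, 82, 59, 80, 94]
Insert 19:
  append 19 at index 8 → [18, 41, 40, 53, 82, 59, 80, 94, 19]
  19 < parent 53 at index 3, swap → [18, 41, 40, 19, 82, 59, 80, 94, 53]
  19 < parent 41 at index 1, swap → [18, 19, 40, 41, 82, 59, 80, 94, 53]
Insert 71:
  append 71 at index 9 → [18, 19, 40, 41, 82, 59, 80, 94, 53, 71]
  71 < parent 82 at index 4, swap → [18, 19, 40, 41, 71, 59, 80, 94, 53, 82]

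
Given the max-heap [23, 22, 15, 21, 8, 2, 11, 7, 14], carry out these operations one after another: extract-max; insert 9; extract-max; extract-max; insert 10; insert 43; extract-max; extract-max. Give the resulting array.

extract-max → returns 23:
  remove root 23; move last element 14 to root → [14, 22, 15, 21, 8, 2, 11, 7]
  14 vs larger child 22 at index 1, swap → [22, 14, 15, 21, 8, 2, 11, 7]
  14 vs larger child 21 at index 3, swap → [22, 21, 15, 14, 8, 2, 11, 7]
insert 9:
  append 9 at index 8 → [22, 21, 15, 14, 8, 2, 11, 7, 9] (no swap needed)
extract-max → returns 22:
  remove root 22; move last element 9 to root → [9, 21, 15, 14, 8, 2, 11, 7]
  9 vs larger child 21 at index 1, swap → [21, 9, 15, 14, 8, 2, 11, 7]
  9 vs larger child 14 at index 3, swap → [21, 14, 15, 9, 8, 2, 11, 7]
extract-max → returns 21:
  remove root 21; move last element 7 to root → [7, 14, 15, 9, 8, 2, 11]
  7 vs larger child 15 at index 2, swap → [15, 14, 7, 9, 8, 2, 11]
  7 vs larger child 11 at index 6, swap → [15, 14, 11, 9, 8, 2, 7]
insert 10:
  append 10 at index 7 → [15, 14, 11, 9, 8, 2, 7, 10]
  10 > parent 9 at index 3, swap → [15, 14, 11, 10, 8, 2, 7, 9]
insert 43:
  append 43 at index 8 → [15, 14, 11, 10, 8, 2, 7, 9, 43]
  43 > parent 10 at index 3, swap → [15, 14, 11, 43, 8, 2, 7, 9, 10]
  43 > parent 14 at index 1, swap → [15, 43, 11, 14, 8, 2, 7, 9, 10]
  43 > parent 15 at index 0, swap → [43, 15, 11, 14, 8, 2, 7, 9, 10]
extract-max → returns 43:
  remove root 43; move last element 10 to root → [10, 15, 11, 14, 8, 2, 7, 9]
  10 vs larger child 15 at index 1, swap → [15, 10, 11, 14, 8, 2, 7, 9]
  10 vs larger child 14 at index 3, swap → [15, 14, 11, 10, 8, 2, 7, 9]
extract-max → returns 15:
  remove root 15; move last element 9 to root → [9, 14, 11, 10, 8, 2, 7]
  9 vs larger child 14 at index 1, swap → [14, 9, 11, 10, 8, 2, 7]
  9 vs larger child 10 at index 3, swap → [14, 10, 11, 9, 8, 2, 7]

[14, 10, 11, 9, 8, 2, 7]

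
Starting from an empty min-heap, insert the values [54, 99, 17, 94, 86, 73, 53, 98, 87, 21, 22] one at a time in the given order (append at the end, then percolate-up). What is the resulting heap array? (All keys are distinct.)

[17, 21, 53, 87, 22, 73, 54, 99, 98, 94, 86]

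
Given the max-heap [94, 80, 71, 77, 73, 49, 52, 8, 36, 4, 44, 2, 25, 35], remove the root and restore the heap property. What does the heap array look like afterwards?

[80, 77, 71, 36, 73, 49, 52, 8, 35, 4, 44, 2, 25]

remove root 94; move last element 35 to root → [35, 80, 71, 77, 73, 49, 52, 8, 36, 4, 44, 2, 25]
35 vs larger child 80 at index 1, swap → [80, 35, 71, 77, 73, 49, 52, 8, 36, 4, 44, 2, 25]
35 vs larger child 77 at index 3, swap → [80, 77, 71, 35, 73, 49, 52, 8, 36, 4, 44, 2, 25]
35 vs larger child 36 at index 8, swap → [80, 77, 71, 36, 73, 49, 52, 8, 35, 4, 44, 2, 25]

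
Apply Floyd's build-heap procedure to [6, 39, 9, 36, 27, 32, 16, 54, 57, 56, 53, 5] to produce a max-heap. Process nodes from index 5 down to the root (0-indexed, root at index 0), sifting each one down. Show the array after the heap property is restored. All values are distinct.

sift down from index 5: already satisfies heap property
sift down from index 4:
  27 vs larger child 56 at index 9, swap → [6, 39, 9, 36, 56, 32, 16, 54, 57, 27, 53, 5]
sift down from index 3:
  36 vs larger child 57 at index 8, swap → [6, 39, 9, 57, 56, 32, 16, 54, 36, 27, 53, 5]
sift down from index 2:
  9 vs larger child 32 at index 5, swap → [6, 39, 32, 57, 56, 9, 16, 54, 36, 27, 53, 5]
sift down from index 1:
  39 vs larger child 57 at index 3, swap → [6, 57, 32, 39, 56, 9, 16, 54, 36, 27, 53, 5]
  39 vs larger child 54 at index 7, swap → [6, 57, 32, 54, 56, 9, 16, 39, 36, 27, 53, 5]
sift down from index 0:
  6 vs larger child 57 at index 1, swap → [57, 6, 32, 54, 56, 9, 16, 39, 36, 27, 53, 5]
  6 vs larger child 56 at index 4, swap → [57, 56, 32, 54, 6, 9, 16, 39, 36, 27, 53, 5]
  6 vs larger child 53 at index 10, swap → [57, 56, 32, 54, 53, 9, 16, 39, 36, 27, 6, 5]

[57, 56, 32, 54, 53, 9, 16, 39, 36, 27, 6, 5]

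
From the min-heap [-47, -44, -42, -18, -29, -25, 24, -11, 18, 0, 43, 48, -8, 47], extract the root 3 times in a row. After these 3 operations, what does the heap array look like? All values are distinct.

extract-min #1 returns -47:
  remove root -47; move last element 47 to root → [47, -44, -42, -18, -29, -25, 24, -11, 18, 0, 43, 48, -8]
  47 vs smaller child -44 at index 1, swap → [-44, 47, -42, -18, -29, -25, 24, -11, 18, 0, 43, 48, -8]
  47 vs smaller child -29 at index 4, swap → [-44, -29, -42, -18, 47, -25, 24, -11, 18, 0, 43, 48, -8]
  47 vs smaller child 0 at index 9, swap → [-44, -29, -42, -18, 0, -25, 24, -11, 18, 47, 43, 48, -8]
extract-min #2 returns -44:
  remove root -44; move last element -8 to root → [-8, -29, -42, -18, 0, -25, 24, -11, 18, 47, 43, 48]
  -8 vs smaller child -42 at index 2, swap → [-42, -29, -8, -18, 0, -25, 24, -11, 18, 47, 43, 48]
  -8 vs smaller child -25 at index 5, swap → [-42, -29, -25, -18, 0, -8, 24, -11, 18, 47, 43, 48]
extract-min #3 returns -42:
  remove root -42; move last element 48 to root → [48, -29, -25, -18, 0, -8, 24, -11, 18, 47, 43]
  48 vs smaller child -29 at index 1, swap → [-29, 48, -25, -18, 0, -8, 24, -11, 18, 47, 43]
  48 vs smaller child -18 at index 3, swap → [-29, -18, -25, 48, 0, -8, 24, -11, 18, 47, 43]
  48 vs smaller child -11 at index 7, swap → [-29, -18, -25, -11, 0, -8, 24, 48, 18, 47, 43]

[-29, -18, -25, -11, 0, -8, 24, 48, 18, 47, 43]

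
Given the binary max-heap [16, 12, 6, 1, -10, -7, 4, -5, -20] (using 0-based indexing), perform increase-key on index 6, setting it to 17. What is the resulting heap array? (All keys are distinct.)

[17, 12, 16, 1, -10, -7, 6, -5, -20]

set index 6 from 4 to 17 → [16, 12, 6, 1, -10, -7, 17, -5, -20]
17 > parent 6 at index 2, swap → [16, 12, 17, 1, -10, -7, 6, -5, -20]
17 > parent 16 at index 0, swap → [17, 12, 16, 1, -10, -7, 6, -5, -20]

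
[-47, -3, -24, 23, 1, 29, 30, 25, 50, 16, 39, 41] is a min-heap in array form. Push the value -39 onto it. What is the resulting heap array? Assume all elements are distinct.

append -39 at index 12 → [-47, -3, -24, 23, 1, 29, 30, 25, 50, 16, 39, 41, -39]
-39 < parent 29 at index 5, swap → [-47, -3, -24, 23, 1, -39, 30, 25, 50, 16, 39, 41, 29]
-39 < parent -24 at index 2, swap → [-47, -3, -39, 23, 1, -24, 30, 25, 50, 16, 39, 41, 29]

[-47, -3, -39, 23, 1, -24, 30, 25, 50, 16, 39, 41, 29]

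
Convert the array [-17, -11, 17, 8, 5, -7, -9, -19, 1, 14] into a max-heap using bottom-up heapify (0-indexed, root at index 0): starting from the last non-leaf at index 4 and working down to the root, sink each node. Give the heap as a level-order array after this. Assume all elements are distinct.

sift down from index 4:
  5 vs only child 14 at index 9, swap → [-17, -11, 17, 8, 14, -7, -9, -19, 1, 5]
sift down from index 3: already satisfies heap property
sift down from index 2: already satisfies heap property
sift down from index 1:
  -11 vs larger child 14 at index 4, swap → [-17, 14, 17, 8, -11, -7, -9, -19, 1, 5]
  -11 vs only child 5 at index 9, swap → [-17, 14, 17, 8, 5, -7, -9, -19, 1, -11]
sift down from index 0:
  -17 vs larger child 17 at index 2, swap → [17, 14, -17, 8, 5, -7, -9, -19, 1, -11]
  -17 vs larger child -7 at index 5, swap → [17, 14, -7, 8, 5, -17, -9, -19, 1, -11]

[17, 14, -7, 8, 5, -17, -9, -19, 1, -11]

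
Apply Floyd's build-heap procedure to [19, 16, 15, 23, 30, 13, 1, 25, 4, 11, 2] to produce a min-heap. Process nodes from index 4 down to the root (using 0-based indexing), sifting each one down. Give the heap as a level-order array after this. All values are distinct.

[1, 2, 13, 4, 11, 19, 15, 25, 23, 16, 30]

sift down from index 4:
  30 vs smaller child 2 at index 10, swap → [19, 16, 15, 23, 2, 13, 1, 25, 4, 11, 30]
sift down from index 3:
  23 vs smaller child 4 at index 8, swap → [19, 16, 15, 4, 2, 13, 1, 25, 23, 11, 30]
sift down from index 2:
  15 vs smaller child 1 at index 6, swap → [19, 16, 1, 4, 2, 13, 15, 25, 23, 11, 30]
sift down from index 1:
  16 vs smaller child 2 at index 4, swap → [19, 2, 1, 4, 16, 13, 15, 25, 23, 11, 30]
  16 vs smaller child 11 at index 9, swap → [19, 2, 1, 4, 11, 13, 15, 25, 23, 16, 30]
sift down from index 0:
  19 vs smaller child 1 at index 2, swap → [1, 2, 19, 4, 11, 13, 15, 25, 23, 16, 30]
  19 vs smaller child 13 at index 5, swap → [1, 2, 13, 4, 11, 19, 15, 25, 23, 16, 30]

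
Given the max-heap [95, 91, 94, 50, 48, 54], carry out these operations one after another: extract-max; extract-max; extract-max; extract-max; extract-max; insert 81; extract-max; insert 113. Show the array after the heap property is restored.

extract-max → returns 95:
  remove root 95; move last element 54 to root → [54, 91, 94, 50, 48]
  54 vs larger child 94 at index 2, swap → [94, 91, 54, 50, 48]
extract-max → returns 94:
  remove root 94; move last element 48 to root → [48, 91, 54, 50]
  48 vs larger child 91 at index 1, swap → [91, 48, 54, 50]
  48 vs only child 50 at index 3, swap → [91, 50, 54, 48]
extract-max → returns 91:
  remove root 91; move last element 48 to root → [48, 50, 54]
  48 vs larger child 54 at index 2, swap → [54, 50, 48]
extract-max → returns 54:
  remove root 54; move last element 48 to root → [48, 50]
  48 vs only child 50 at index 1, swap → [50, 48]
extract-max → returns 50:
  remove root 50; move last element 48 to root → [48] (no swap needed)
insert 81:
  append 81 at index 1 → [48, 81]
  81 > parent 48 at index 0, swap → [81, 48]
extract-max → returns 81:
  remove root 81; move last element 48 to root → [48] (no swap needed)
insert 113:
  append 113 at index 1 → [48, 113]
  113 > parent 48 at index 0, swap → [113, 48]

[113, 48]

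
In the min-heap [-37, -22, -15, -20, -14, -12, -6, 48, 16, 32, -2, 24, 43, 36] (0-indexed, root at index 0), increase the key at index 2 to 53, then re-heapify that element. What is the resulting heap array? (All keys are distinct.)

set index 2 from -15 to 53 → [-37, -22, 53, -20, -14, -12, -6, 48, 16, 32, -2, 24, 43, 36]
53 vs smaller child -12 at index 5, swap → [-37, -22, -12, -20, -14, 53, -6, 48, 16, 32, -2, 24, 43, 36]
53 vs smaller child 24 at index 11, swap → [-37, -22, -12, -20, -14, 24, -6, 48, 16, 32, -2, 53, 43, 36]

[-37, -22, -12, -20, -14, 24, -6, 48, 16, 32, -2, 53, 43, 36]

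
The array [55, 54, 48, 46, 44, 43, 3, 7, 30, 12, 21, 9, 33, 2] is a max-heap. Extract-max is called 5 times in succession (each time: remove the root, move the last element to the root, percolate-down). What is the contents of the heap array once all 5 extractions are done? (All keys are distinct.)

extract-max #1 returns 55:
  remove root 55; move last element 2 to root → [2, 54, 48, 46, 44, 43, 3, 7, 30, 12, 21, 9, 33]
  2 vs larger child 54 at index 1, swap → [54, 2, 48, 46, 44, 43, 3, 7, 30, 12, 21, 9, 33]
  2 vs larger child 46 at index 3, swap → [54, 46, 48, 2, 44, 43, 3, 7, 30, 12, 21, 9, 33]
  2 vs larger child 30 at index 8, swap → [54, 46, 48, 30, 44, 43, 3, 7, 2, 12, 21, 9, 33]
extract-max #2 returns 54:
  remove root 54; move last element 33 to root → [33, 46, 48, 30, 44, 43, 3, 7, 2, 12, 21, 9]
  33 vs larger child 48 at index 2, swap → [48, 46, 33, 30, 44, 43, 3, 7, 2, 12, 21, 9]
  33 vs larger child 43 at index 5, swap → [48, 46, 43, 30, 44, 33, 3, 7, 2, 12, 21, 9]
extract-max #3 returns 48:
  remove root 48; move last element 9 to root → [9, 46, 43, 30, 44, 33, 3, 7, 2, 12, 21]
  9 vs larger child 46 at index 1, swap → [46, 9, 43, 30, 44, 33, 3, 7, 2, 12, 21]
  9 vs larger child 44 at index 4, swap → [46, 44, 43, 30, 9, 33, 3, 7, 2, 12, 21]
  9 vs larger child 21 at index 10, swap → [46, 44, 43, 30, 21, 33, 3, 7, 2, 12, 9]
extract-max #4 returns 46:
  remove root 46; move last element 9 to root → [9, 44, 43, 30, 21, 33, 3, 7, 2, 12]
  9 vs larger child 44 at index 1, swap → [44, 9, 43, 30, 21, 33, 3, 7, 2, 12]
  9 vs larger child 30 at index 3, swap → [44, 30, 43, 9, 21, 33, 3, 7, 2, 12]
extract-max #5 returns 44:
  remove root 44; move last element 12 to root → [12, 30, 43, 9, 21, 33, 3, 7, 2]
  12 vs larger child 43 at index 2, swap → [43, 30, 12, 9, 21, 33, 3, 7, 2]
  12 vs larger child 33 at index 5, swap → [43, 30, 33, 9, 21, 12, 3, 7, 2]

[43, 30, 33, 9, 21, 12, 3, 7, 2]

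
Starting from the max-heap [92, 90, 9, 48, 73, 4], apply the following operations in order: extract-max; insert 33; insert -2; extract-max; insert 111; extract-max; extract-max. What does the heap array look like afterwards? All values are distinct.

extract-max → returns 92:
  remove root 92; move last element 4 to root → [4, 90, 9, 48, 73]
  4 vs larger child 90 at index 1, swap → [90, 4, 9, 48, 73]
  4 vs larger child 73 at index 4, swap → [90, 73, 9, 48, 4]
insert 33:
  append 33 at index 5 → [90, 73, 9, 48, 4, 33]
  33 > parent 9 at index 2, swap → [90, 73, 33, 48, 4, 9]
insert -2:
  append -2 at index 6 → [90, 73, 33, 48, 4, 9, -2] (no swap needed)
extract-max → returns 90:
  remove root 90; move last element -2 to root → [-2, 73, 33, 48, 4, 9]
  -2 vs larger child 73 at index 1, swap → [73, -2, 33, 48, 4, 9]
  -2 vs larger child 48 at index 3, swap → [73, 48, 33, -2, 4, 9]
insert 111:
  append 111 at index 6 → [73, 48, 33, -2, 4, 9, 111]
  111 > parent 33 at index 2, swap → [73, 48, 111, -2, 4, 9, 33]
  111 > parent 73 at index 0, swap → [111, 48, 73, -2, 4, 9, 33]
extract-max → returns 111:
  remove root 111; move last element 33 to root → [33, 48, 73, -2, 4, 9]
  33 vs larger child 73 at index 2, swap → [73, 48, 33, -2, 4, 9]
extract-max → returns 73:
  remove root 73; move last element 9 to root → [9, 48, 33, -2, 4]
  9 vs larger child 48 at index 1, swap → [48, 9, 33, -2, 4]

[48, 9, 33, -2, 4]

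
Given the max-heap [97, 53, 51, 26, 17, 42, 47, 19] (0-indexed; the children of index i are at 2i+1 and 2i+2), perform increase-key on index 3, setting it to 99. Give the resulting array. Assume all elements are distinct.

set index 3 from 26 to 99 → [97, 53, 51, 99, 17, 42, 47, 19]
99 > parent 53 at index 1, swap → [97, 99, 51, 53, 17, 42, 47, 19]
99 > parent 97 at index 0, swap → [99, 97, 51, 53, 17, 42, 47, 19]

[99, 97, 51, 53, 17, 42, 47, 19]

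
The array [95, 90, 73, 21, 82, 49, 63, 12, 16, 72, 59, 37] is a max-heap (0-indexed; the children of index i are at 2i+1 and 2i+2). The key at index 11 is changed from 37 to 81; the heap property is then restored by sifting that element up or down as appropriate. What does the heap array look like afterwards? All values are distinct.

set index 11 from 37 to 81 → [95, 90, 73, 21, 82, 49, 63, 12, 16, 72, 59, 81]
81 > parent 49 at index 5, swap → [95, 90, 73, 21, 82, 81, 63, 12, 16, 72, 59, 49]
81 > parent 73 at index 2, swap → [95, 90, 81, 21, 82, 73, 63, 12, 16, 72, 59, 49]

[95, 90, 81, 21, 82, 73, 63, 12, 16, 72, 59, 49]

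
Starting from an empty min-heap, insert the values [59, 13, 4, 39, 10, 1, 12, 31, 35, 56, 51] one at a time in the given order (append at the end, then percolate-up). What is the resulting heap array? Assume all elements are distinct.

[1, 10, 4, 31, 39, 13, 12, 59, 35, 56, 51]

Insert 59:
  append 59 at index 0 → [59] (no swap needed)
Insert 13:
  append 13 at index 1 → [59, 13]
  13 < parent 59 at index 0, swap → [13, 59]
Insert 4:
  append 4 at index 2 → [13, 59, 4]
  4 < parent 13 at index 0, swap → [4, 59, 13]
Insert 39:
  append 39 at index 3 → [4, 59, 13, 39]
  39 < parent 59 at index 1, swap → [4, 39, 13, 59]
Insert 10:
  append 10 at index 4 → [4, 39, 13, 59, 10]
  10 < parent 39 at index 1, swap → [4, 10, 13, 59, 39]
Insert 1:
  append 1 at index 5 → [4, 10, 13, 59, 39, 1]
  1 < parent 13 at index 2, swap → [4, 10, 1, 59, 39, 13]
  1 < parent 4 at index 0, swap → [1, 10, 4, 59, 39, 13]
Insert 12:
  append 12 at index 6 → [1, 10, 4, 59, 39, 13, 12] (no swap needed)
Insert 31:
  append 31 at index 7 → [1, 10, 4, 59, 39, 13, 12, 31]
  31 < parent 59 at index 3, swap → [1, 10, 4, 31, 39, 13, 12, 59]
Insert 35:
  append 35 at index 8 → [1, 10, 4, 31, 39, 13, 12, 59, 35] (no swap needed)
Insert 56:
  append 56 at index 9 → [1, 10, 4, 31, 39, 13, 12, 59, 35, 56] (no swap needed)
Insert 51:
  append 51 at index 10 → [1, 10, 4, 31, 39, 13, 12, 59, 35, 56, 51] (no swap needed)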